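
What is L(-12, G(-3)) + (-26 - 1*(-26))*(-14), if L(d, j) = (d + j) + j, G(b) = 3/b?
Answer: -14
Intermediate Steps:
L(d, j) = d + 2*j
L(-12, G(-3)) + (-26 - 1*(-26))*(-14) = (-12 + 2*(3/(-3))) + (-26 - 1*(-26))*(-14) = (-12 + 2*(3*(-1/3))) + (-26 + 26)*(-14) = (-12 + 2*(-1)) + 0*(-14) = (-12 - 2) + 0 = -14 + 0 = -14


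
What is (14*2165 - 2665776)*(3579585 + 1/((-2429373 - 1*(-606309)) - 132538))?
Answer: -9224451980215501877/977801 ≈ -9.4339e+12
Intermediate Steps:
(14*2165 - 2665776)*(3579585 + 1/((-2429373 - 1*(-606309)) - 132538)) = (30310 - 2665776)*(3579585 + 1/((-2429373 + 606309) - 132538)) = -2635466*(3579585 + 1/(-1823064 - 132538)) = -2635466*(3579585 + 1/(-1955602)) = -2635466*(3579585 - 1/1955602) = -2635466*7000243585169/1955602 = -9224451980215501877/977801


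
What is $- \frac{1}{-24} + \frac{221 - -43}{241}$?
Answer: $\frac{6577}{5784} \approx 1.1371$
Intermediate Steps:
$- \frac{1}{-24} + \frac{221 - -43}{241} = \left(-1\right) \left(- \frac{1}{24}\right) + \left(221 + 43\right) \frac{1}{241} = \frac{1}{24} + 264 \cdot \frac{1}{241} = \frac{1}{24} + \frac{264}{241} = \frac{6577}{5784}$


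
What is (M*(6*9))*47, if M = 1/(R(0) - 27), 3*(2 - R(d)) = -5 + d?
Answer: -3807/35 ≈ -108.77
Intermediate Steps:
R(d) = 11/3 - d/3 (R(d) = 2 - (-5 + d)/3 = 2 + (5/3 - d/3) = 11/3 - d/3)
M = -3/70 (M = 1/((11/3 - ⅓*0) - 27) = 1/((11/3 + 0) - 27) = 1/(11/3 - 27) = 1/(-70/3) = -3/70 ≈ -0.042857)
(M*(6*9))*47 = -9*9/35*47 = -3/70*54*47 = -81/35*47 = -3807/35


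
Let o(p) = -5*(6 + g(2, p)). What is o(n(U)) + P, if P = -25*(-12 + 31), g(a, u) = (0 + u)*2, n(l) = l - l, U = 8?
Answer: -505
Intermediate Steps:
n(l) = 0
g(a, u) = 2*u (g(a, u) = u*2 = 2*u)
P = -475 (P = -25*19 = -475)
o(p) = -30 - 10*p (o(p) = -5*(6 + 2*p) = -30 - 10*p)
o(n(U)) + P = (-30 - 10*0) - 475 = (-30 + 0) - 475 = -30 - 475 = -505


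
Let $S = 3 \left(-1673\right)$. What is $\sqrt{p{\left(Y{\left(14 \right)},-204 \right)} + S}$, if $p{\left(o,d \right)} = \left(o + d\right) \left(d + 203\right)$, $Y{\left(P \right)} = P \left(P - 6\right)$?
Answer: $i \sqrt{4927} \approx 70.193 i$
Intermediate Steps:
$S = -5019$
$Y{\left(P \right)} = P \left(-6 + P\right)$
$p{\left(o,d \right)} = \left(203 + d\right) \left(d + o\right)$ ($p{\left(o,d \right)} = \left(d + o\right) \left(203 + d\right) = \left(203 + d\right) \left(d + o\right)$)
$\sqrt{p{\left(Y{\left(14 \right)},-204 \right)} + S} = \sqrt{\left(\left(-204\right)^{2} + 203 \left(-204\right) + 203 \cdot 14 \left(-6 + 14\right) - 204 \cdot 14 \left(-6 + 14\right)\right) - 5019} = \sqrt{\left(41616 - 41412 + 203 \cdot 14 \cdot 8 - 204 \cdot 14 \cdot 8\right) - 5019} = \sqrt{\left(41616 - 41412 + 203 \cdot 112 - 22848\right) - 5019} = \sqrt{\left(41616 - 41412 + 22736 - 22848\right) - 5019} = \sqrt{92 - 5019} = \sqrt{-4927} = i \sqrt{4927}$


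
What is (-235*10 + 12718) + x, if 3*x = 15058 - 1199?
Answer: 44963/3 ≈ 14988.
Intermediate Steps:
x = 13859/3 (x = (15058 - 1199)/3 = (⅓)*13859 = 13859/3 ≈ 4619.7)
(-235*10 + 12718) + x = (-235*10 + 12718) + 13859/3 = (-2350 + 12718) + 13859/3 = 10368 + 13859/3 = 44963/3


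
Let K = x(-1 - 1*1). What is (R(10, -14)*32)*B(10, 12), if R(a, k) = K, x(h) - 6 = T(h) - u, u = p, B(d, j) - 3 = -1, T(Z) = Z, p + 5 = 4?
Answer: 320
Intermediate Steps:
p = -1 (p = -5 + 4 = -1)
B(d, j) = 2 (B(d, j) = 3 - 1 = 2)
u = -1
x(h) = 7 + h (x(h) = 6 + (h - 1*(-1)) = 6 + (h + 1) = 6 + (1 + h) = 7 + h)
K = 5 (K = 7 + (-1 - 1*1) = 7 + (-1 - 1) = 7 - 2 = 5)
R(a, k) = 5
(R(10, -14)*32)*B(10, 12) = (5*32)*2 = 160*2 = 320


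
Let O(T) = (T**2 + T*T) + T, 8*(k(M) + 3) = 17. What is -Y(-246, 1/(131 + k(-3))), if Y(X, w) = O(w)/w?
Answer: -1057/1041 ≈ -1.0154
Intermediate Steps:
k(M) = -7/8 (k(M) = -3 + (1/8)*17 = -3 + 17/8 = -7/8)
O(T) = T + 2*T**2 (O(T) = (T**2 + T**2) + T = 2*T**2 + T = T + 2*T**2)
Y(X, w) = 1 + 2*w (Y(X, w) = (w*(1 + 2*w))/w = 1 + 2*w)
-Y(-246, 1/(131 + k(-3))) = -(1 + 2/(131 - 7/8)) = -(1 + 2/(1041/8)) = -(1 + 2*(8/1041)) = -(1 + 16/1041) = -1*1057/1041 = -1057/1041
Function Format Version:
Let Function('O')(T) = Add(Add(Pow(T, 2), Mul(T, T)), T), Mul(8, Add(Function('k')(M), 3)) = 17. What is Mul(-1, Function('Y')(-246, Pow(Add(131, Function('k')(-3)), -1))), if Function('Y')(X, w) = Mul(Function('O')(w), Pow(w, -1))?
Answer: Rational(-1057, 1041) ≈ -1.0154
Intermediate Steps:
Function('k')(M) = Rational(-7, 8) (Function('k')(M) = Add(-3, Mul(Rational(1, 8), 17)) = Add(-3, Rational(17, 8)) = Rational(-7, 8))
Function('O')(T) = Add(T, Mul(2, Pow(T, 2))) (Function('O')(T) = Add(Add(Pow(T, 2), Pow(T, 2)), T) = Add(Mul(2, Pow(T, 2)), T) = Add(T, Mul(2, Pow(T, 2))))
Function('Y')(X, w) = Add(1, Mul(2, w)) (Function('Y')(X, w) = Mul(Mul(w, Add(1, Mul(2, w))), Pow(w, -1)) = Add(1, Mul(2, w)))
Mul(-1, Function('Y')(-246, Pow(Add(131, Function('k')(-3)), -1))) = Mul(-1, Add(1, Mul(2, Pow(Add(131, Rational(-7, 8)), -1)))) = Mul(-1, Add(1, Mul(2, Pow(Rational(1041, 8), -1)))) = Mul(-1, Add(1, Mul(2, Rational(8, 1041)))) = Mul(-1, Add(1, Rational(16, 1041))) = Mul(-1, Rational(1057, 1041)) = Rational(-1057, 1041)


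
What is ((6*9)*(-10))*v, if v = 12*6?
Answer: -38880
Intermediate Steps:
v = 72
((6*9)*(-10))*v = ((6*9)*(-10))*72 = (54*(-10))*72 = -540*72 = -38880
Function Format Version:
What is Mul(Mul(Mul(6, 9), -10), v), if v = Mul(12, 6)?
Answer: -38880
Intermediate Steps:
v = 72
Mul(Mul(Mul(6, 9), -10), v) = Mul(Mul(Mul(6, 9), -10), 72) = Mul(Mul(54, -10), 72) = Mul(-540, 72) = -38880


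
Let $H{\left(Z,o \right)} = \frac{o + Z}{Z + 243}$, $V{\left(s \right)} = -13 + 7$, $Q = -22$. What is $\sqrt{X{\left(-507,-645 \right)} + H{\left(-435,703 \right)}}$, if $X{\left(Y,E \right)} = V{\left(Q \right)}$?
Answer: $\frac{i \sqrt{1065}}{12} \approx 2.7195 i$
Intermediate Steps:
$V{\left(s \right)} = -6$
$H{\left(Z,o \right)} = \frac{Z + o}{243 + Z}$
$X{\left(Y,E \right)} = -6$
$\sqrt{X{\left(-507,-645 \right)} + H{\left(-435,703 \right)}} = \sqrt{-6 + \frac{-435 + 703}{243 - 435}} = \sqrt{-6 + \frac{1}{-192} \cdot 268} = \sqrt{-6 - \frac{67}{48}} = \sqrt{- \frac{355}{48}} = \frac{i \sqrt{1065}}{12}$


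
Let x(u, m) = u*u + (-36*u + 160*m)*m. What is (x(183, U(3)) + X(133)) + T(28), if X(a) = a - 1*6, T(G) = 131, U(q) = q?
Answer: 15423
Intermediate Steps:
X(a) = -6 + a (X(a) = a - 6 = -6 + a)
x(u, m) = u² + m*(-36*u + 160*m)
(x(183, U(3)) + X(133)) + T(28) = ((183² + 160*3² - 36*3*183) + (-6 + 133)) + 131 = ((33489 + 160*9 - 19764) + 127) + 131 = ((33489 + 1440 - 19764) + 127) + 131 = (15165 + 127) + 131 = 15292 + 131 = 15423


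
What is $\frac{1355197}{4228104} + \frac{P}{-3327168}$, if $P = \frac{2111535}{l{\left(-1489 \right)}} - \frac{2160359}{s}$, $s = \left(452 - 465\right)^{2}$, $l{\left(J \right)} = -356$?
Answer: $\frac{89159604635745}{273373329518848} \approx 0.32615$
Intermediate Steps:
$s = 169$ ($s = \left(452 - 465\right)^{2} = \left(-13\right)^{2} = 169$)
$P = - \frac{1125937219}{60164}$ ($P = \frac{2111535}{-356} - \frac{2160359}{169} = 2111535 \left(- \frac{1}{356}\right) - \frac{2160359}{169} = - \frac{2111535}{356} - \frac{2160359}{169} = - \frac{1125937219}{60164} \approx -18714.0$)
$\frac{1355197}{4228104} + \frac{P}{-3327168} = \frac{1355197}{4228104} - \frac{1125937219}{60164 \left(-3327168\right)} = 1355197 \cdot \frac{1}{4228104} - - \frac{1125937219}{200175735552} = \frac{1355197}{4228104} + \frac{1125937219}{200175735552} = \frac{89159604635745}{273373329518848}$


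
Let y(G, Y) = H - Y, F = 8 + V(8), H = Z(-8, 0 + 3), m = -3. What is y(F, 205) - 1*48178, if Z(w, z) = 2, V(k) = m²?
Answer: -48381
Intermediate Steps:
V(k) = 9 (V(k) = (-3)² = 9)
H = 2
F = 17 (F = 8 + 9 = 17)
y(G, Y) = 2 - Y
y(F, 205) - 1*48178 = (2 - 1*205) - 1*48178 = (2 - 205) - 48178 = -203 - 48178 = -48381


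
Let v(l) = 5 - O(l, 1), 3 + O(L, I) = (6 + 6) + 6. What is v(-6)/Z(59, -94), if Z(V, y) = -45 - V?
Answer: 5/52 ≈ 0.096154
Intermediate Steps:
O(L, I) = 15 (O(L, I) = -3 + ((6 + 6) + 6) = -3 + (12 + 6) = -3 + 18 = 15)
v(l) = -10 (v(l) = 5 - 1*15 = 5 - 15 = -10)
v(-6)/Z(59, -94) = -10/(-45 - 1*59) = -10/(-45 - 59) = -10/(-104) = -10*(-1/104) = 5/52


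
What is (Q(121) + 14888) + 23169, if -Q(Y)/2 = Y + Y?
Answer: 37573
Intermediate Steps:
Q(Y) = -4*Y (Q(Y) = -2*(Y + Y) = -4*Y)
(Q(121) + 14888) + 23169 = (-4*121 + 14888) + 23169 = (-484 + 14888) + 23169 = 14404 + 23169 = 37573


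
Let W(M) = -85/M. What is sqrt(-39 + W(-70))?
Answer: 23*I*sqrt(14)/14 ≈ 6.147*I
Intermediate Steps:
sqrt(-39 + W(-70)) = sqrt(-39 - 85/(-70)) = sqrt(-39 - 85*(-1/70)) = sqrt(-39 + 17/14) = sqrt(-529/14) = 23*I*sqrt(14)/14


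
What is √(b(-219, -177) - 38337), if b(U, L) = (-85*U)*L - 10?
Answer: I*√3333202 ≈ 1825.7*I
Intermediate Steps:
b(U, L) = -10 - 85*L*U (b(U, L) = -85*L*U - 10 = -10 - 85*L*U)
√(b(-219, -177) - 38337) = √((-10 - 85*(-177)*(-219)) - 38337) = √((-10 - 3294855) - 38337) = √(-3294865 - 38337) = √(-3333202) = I*√3333202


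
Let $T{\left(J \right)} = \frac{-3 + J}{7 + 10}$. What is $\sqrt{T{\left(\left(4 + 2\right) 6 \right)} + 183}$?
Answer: $\frac{2 \sqrt{13362}}{17} \approx 13.599$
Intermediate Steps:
$T{\left(J \right)} = - \frac{3}{17} + \frac{J}{17}$ ($T{\left(J \right)} = \frac{-3 + J}{17} = \left(-3 + J\right) \frac{1}{17} = - \frac{3}{17} + \frac{J}{17}$)
$\sqrt{T{\left(\left(4 + 2\right) 6 \right)} + 183} = \sqrt{\left(- \frac{3}{17} + \frac{\left(4 + 2\right) 6}{17}\right) + 183} = \sqrt{\left(- \frac{3}{17} + \frac{6 \cdot 6}{17}\right) + 183} = \sqrt{\left(- \frac{3}{17} + \frac{1}{17} \cdot 36\right) + 183} = \sqrt{\left(- \frac{3}{17} + \frac{36}{17}\right) + 183} = \sqrt{\frac{33}{17} + 183} = \sqrt{\frac{3144}{17}} = \frac{2 \sqrt{13362}}{17}$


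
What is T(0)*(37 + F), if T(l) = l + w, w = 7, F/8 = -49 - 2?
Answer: -2597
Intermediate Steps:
F = -408 (F = 8*(-49 - 2) = 8*(-51) = -408)
T(l) = 7 + l (T(l) = l + 7 = 7 + l)
T(0)*(37 + F) = (7 + 0)*(37 - 408) = 7*(-371) = -2597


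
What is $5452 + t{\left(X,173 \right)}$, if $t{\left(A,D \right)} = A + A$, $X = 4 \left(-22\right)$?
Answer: $5276$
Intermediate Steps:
$X = -88$
$t{\left(A,D \right)} = 2 A$
$5452 + t{\left(X,173 \right)} = 5452 + 2 \left(-88\right) = 5452 - 176 = 5276$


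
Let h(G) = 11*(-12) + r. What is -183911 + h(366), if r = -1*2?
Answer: -184045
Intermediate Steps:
r = -2
h(G) = -134 (h(G) = 11*(-12) - 2 = -132 - 2 = -134)
-183911 + h(366) = -183911 - 134 = -184045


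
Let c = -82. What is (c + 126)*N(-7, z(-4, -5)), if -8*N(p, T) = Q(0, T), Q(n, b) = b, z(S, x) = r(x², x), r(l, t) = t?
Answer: 55/2 ≈ 27.500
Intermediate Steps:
z(S, x) = x
N(p, T) = -T/8
(c + 126)*N(-7, z(-4, -5)) = (-82 + 126)*(-⅛*(-5)) = 44*(5/8) = 55/2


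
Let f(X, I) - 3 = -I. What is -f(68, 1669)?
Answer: 1666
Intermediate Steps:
f(X, I) = 3 - I
-f(68, 1669) = -(3 - 1*1669) = -(3 - 1669) = -1*(-1666) = 1666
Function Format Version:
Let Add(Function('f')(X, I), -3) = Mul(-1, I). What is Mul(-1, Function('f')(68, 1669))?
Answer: 1666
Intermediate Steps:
Function('f')(X, I) = Add(3, Mul(-1, I))
Mul(-1, Function('f')(68, 1669)) = Mul(-1, Add(3, Mul(-1, 1669))) = Mul(-1, Add(3, -1669)) = Mul(-1, -1666) = 1666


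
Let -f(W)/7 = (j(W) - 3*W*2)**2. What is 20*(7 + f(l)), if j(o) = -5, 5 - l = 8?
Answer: -23520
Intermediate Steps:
l = -3 (l = 5 - 1*8 = 5 - 8 = -3)
f(W) = -7*(-5 - 6*W)**2 (f(W) = -7*(-5 - 3*W*2)**2 = -7*(-5 - 6*W)**2)
20*(7 + f(l)) = 20*(7 - 7*(5 + 6*(-3))**2) = 20*(7 - 7*(5 - 18)**2) = 20*(7 - 7*(-13)**2) = 20*(7 - 7*169) = 20*(7 - 1183) = 20*(-1176) = -23520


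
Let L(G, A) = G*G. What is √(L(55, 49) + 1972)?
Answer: √4997 ≈ 70.689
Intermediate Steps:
L(G, A) = G²
√(L(55, 49) + 1972) = √(55² + 1972) = √(3025 + 1972) = √4997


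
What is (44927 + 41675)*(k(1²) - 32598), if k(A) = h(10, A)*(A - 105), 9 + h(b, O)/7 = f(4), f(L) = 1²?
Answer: -2318681948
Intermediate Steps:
f(L) = 1
h(b, O) = -56 (h(b, O) = -63 + 7*1 = -63 + 7 = -56)
k(A) = 5880 - 56*A (k(A) = -56*(A - 105) = -56*(-105 + A) = 5880 - 56*A)
(44927 + 41675)*(k(1²) - 32598) = (44927 + 41675)*((5880 - 56*1²) - 32598) = 86602*((5880 - 56*1) - 32598) = 86602*((5880 - 56) - 32598) = 86602*(5824 - 32598) = 86602*(-26774) = -2318681948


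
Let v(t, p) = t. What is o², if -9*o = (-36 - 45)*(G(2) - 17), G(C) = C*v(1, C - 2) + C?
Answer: 13689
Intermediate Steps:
G(C) = 2*C (G(C) = C*1 + C = C + C = 2*C)
o = -117 (o = -(-36 - 45)*(2*2 - 17)/9 = -(-9)*(4 - 17) = -(-9)*(-13) = -⅑*1053 = -117)
o² = (-117)² = 13689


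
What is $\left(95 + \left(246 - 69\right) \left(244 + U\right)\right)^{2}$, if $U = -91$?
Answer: $738534976$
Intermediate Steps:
$\left(95 + \left(246 - 69\right) \left(244 + U\right)\right)^{2} = \left(95 + \left(246 - 69\right) \left(244 - 91\right)\right)^{2} = \left(95 + 177 \cdot 153\right)^{2} = \left(95 + 27081\right)^{2} = 27176^{2} = 738534976$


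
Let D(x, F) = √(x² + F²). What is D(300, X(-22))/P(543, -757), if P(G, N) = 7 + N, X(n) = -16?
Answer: -2*√5641/375 ≈ -0.40057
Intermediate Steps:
D(x, F) = √(F² + x²)
D(300, X(-22))/P(543, -757) = √((-16)² + 300²)/(7 - 757) = √(256 + 90000)/(-750) = √90256*(-1/750) = (4*√5641)*(-1/750) = -2*√5641/375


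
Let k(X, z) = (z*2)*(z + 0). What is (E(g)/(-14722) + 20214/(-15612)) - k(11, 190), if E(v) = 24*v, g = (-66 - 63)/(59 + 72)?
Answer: -181159194808883/2509085182 ≈ -72201.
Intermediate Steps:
k(X, z) = 2*z² (k(X, z) = (2*z)*z = 2*z²)
g = -129/131 ≈ -0.98473
(E(g)/(-14722) + 20214/(-15612)) - k(11, 190) = ((24*(-129/131))/(-14722) + 20214/(-15612)) - 2*190² = (-3096/131*(-1/14722) + 20214*(-1/15612)) - 2*36100 = (1548/964291 - 3369/2602) - 1*72200 = -3244668483/2509085182 - 72200 = -181159194808883/2509085182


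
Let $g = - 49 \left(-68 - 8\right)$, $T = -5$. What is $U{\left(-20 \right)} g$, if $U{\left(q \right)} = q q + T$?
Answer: $1470980$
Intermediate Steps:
$g = 3724$ ($g = \left(-49\right) \left(-76\right) = 3724$)
$U{\left(q \right)} = -5 + q^{2}$ ($U{\left(q \right)} = q q - 5 = q^{2} - 5 = -5 + q^{2}$)
$U{\left(-20 \right)} g = \left(-5 + \left(-20\right)^{2}\right) 3724 = \left(-5 + 400\right) 3724 = 395 \cdot 3724 = 1470980$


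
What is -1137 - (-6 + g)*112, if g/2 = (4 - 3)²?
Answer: -689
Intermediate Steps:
g = 2 (g = 2*(4 - 3)² = 2*1² = 2*1 = 2)
-1137 - (-6 + g)*112 = -1137 - (-6 + 2)*112 = -1137 - (-4)*112 = -1137 - 1*(-448) = -1137 + 448 = -689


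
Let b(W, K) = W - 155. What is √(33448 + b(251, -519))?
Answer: 2*√8386 ≈ 183.15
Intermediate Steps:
b(W, K) = -155 + W
√(33448 + b(251, -519)) = √(33448 + (-155 + 251)) = √(33448 + 96) = √33544 = 2*√8386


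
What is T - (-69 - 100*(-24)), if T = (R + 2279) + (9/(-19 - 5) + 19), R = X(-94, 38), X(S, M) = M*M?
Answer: 11285/8 ≈ 1410.6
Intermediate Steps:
X(S, M) = M²
R = 1444 (R = 38² = 1444)
T = 29933/8 (T = (1444 + 2279) + (9/(-19 - 5) + 19) = 3723 + (9/(-24) + 19) = 3723 + (9*(-1/24) + 19) = 3723 + (-3/8 + 19) = 3723 + 149/8 = 29933/8 ≈ 3741.6)
T - (-69 - 100*(-24)) = 29933/8 - (-69 - 100*(-24)) = 29933/8 - (-69 + 2400) = 29933/8 - 1*2331 = 29933/8 - 2331 = 11285/8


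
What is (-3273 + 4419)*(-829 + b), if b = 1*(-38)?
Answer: -993582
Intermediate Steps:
b = -38
(-3273 + 4419)*(-829 + b) = (-3273 + 4419)*(-829 - 38) = 1146*(-867) = -993582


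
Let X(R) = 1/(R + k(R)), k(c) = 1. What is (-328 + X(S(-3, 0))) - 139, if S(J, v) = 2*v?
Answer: -466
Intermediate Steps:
X(R) = 1/(1 + R) (X(R) = 1/(R + 1) = 1/(1 + R))
(-328 + X(S(-3, 0))) - 139 = (-328 + 1/(1 + 2*0)) - 139 = (-328 + 1/(1 + 0)) - 139 = (-328 + 1/1) - 139 = (-328 + 1) - 139 = -327 - 139 = -466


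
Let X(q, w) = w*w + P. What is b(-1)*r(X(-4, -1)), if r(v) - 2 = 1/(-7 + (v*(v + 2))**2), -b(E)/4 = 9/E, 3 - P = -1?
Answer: 14622/203 ≈ 72.030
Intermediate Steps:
P = 4 (P = 3 - 1*(-1) = 3 + 1 = 4)
b(E) = -36/E
X(q, w) = 4 + w**2 (X(q, w) = w*w + 4 = w**2 + 4 = 4 + w**2)
r(v) = 2 + 1/(-7 + v**2*(2 + v)**2) (r(v) = 2 + 1/(-7 + (v*(v + 2))**2) = 2 + 1/(-7 + (v*(2 + v))**2) = 2 + 1/(-7 + v**2*(2 + v)**2))
b(-1)*r(X(-4, -1)) = (-36/(-1))*((-13 + 2*(4 + (-1)**2)**2*(2 + (4 + (-1)**2))**2)/(-7 + (4 + (-1)**2)**2*(2 + (4 + (-1)**2))**2)) = (-36*(-1))*((-13 + 2*(4 + 1)**2*(2 + (4 + 1))**2)/(-7 + (4 + 1)**2*(2 + (4 + 1))**2)) = 36*((-13 + 2*5**2*(2 + 5)**2)/(-7 + 5**2*(2 + 5)**2)) = 36*((-13 + 2*25*7**2)/(-7 + 25*7**2)) = 36*((-13 + 2*25*49)/(-7 + 25*49)) = 36*((-13 + 2450)/(-7 + 1225)) = 36*(2437/1218) = 14622/203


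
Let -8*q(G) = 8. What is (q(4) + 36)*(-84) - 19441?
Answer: -22381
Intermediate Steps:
q(G) = -1 (q(G) = -⅛*8 = -1)
(q(4) + 36)*(-84) - 19441 = (-1 + 36)*(-84) - 19441 = 35*(-84) - 19441 = -2940 - 19441 = -22381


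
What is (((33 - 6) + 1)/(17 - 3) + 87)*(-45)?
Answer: -4005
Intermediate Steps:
(((33 - 6) + 1)/(17 - 3) + 87)*(-45) = ((27 + 1)/14 + 87)*(-45) = (28*(1/14) + 87)*(-45) = (2 + 87)*(-45) = 89*(-45) = -4005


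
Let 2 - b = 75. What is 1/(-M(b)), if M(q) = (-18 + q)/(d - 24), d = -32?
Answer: -8/13 ≈ -0.61539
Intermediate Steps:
b = -73 (b = 2 - 1*75 = 2 - 75 = -73)
M(q) = 9/28 - q/56 (M(q) = (-18 + q)/(-32 - 24) = (-18 + q)/(-56) = (-18 + q)*(-1/56) = 9/28 - q/56)
1/(-M(b)) = 1/(-(9/28 - 1/56*(-73))) = 1/(-(9/28 + 73/56)) = 1/(-1*13/8) = 1/(-13/8) = -8/13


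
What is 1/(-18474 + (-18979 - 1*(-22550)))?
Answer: -1/14903 ≈ -6.7101e-5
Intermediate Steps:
1/(-18474 + (-18979 - 1*(-22550))) = 1/(-18474 + (-18979 + 22550)) = 1/(-18474 + 3571) = 1/(-14903) = -1/14903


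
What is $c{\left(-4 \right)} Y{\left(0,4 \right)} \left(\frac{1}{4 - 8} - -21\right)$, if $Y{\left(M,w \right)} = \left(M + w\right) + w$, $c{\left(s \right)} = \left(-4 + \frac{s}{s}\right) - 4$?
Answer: $-1162$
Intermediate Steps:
$c{\left(s \right)} = -7$ ($c{\left(s \right)} = \left(-4 + 1\right) - 4 = -3 - 4 = -7$)
$Y{\left(M,w \right)} = M + 2 w$
$c{\left(-4 \right)} Y{\left(0,4 \right)} \left(\frac{1}{4 - 8} - -21\right) = - 7 \left(0 + 2 \cdot 4\right) \left(\frac{1}{4 - 8} - -21\right) = - 7 \left(0 + 8\right) \left(\frac{1}{-4} + 21\right) = \left(-7\right) 8 \left(- \frac{1}{4} + 21\right) = \left(-56\right) \frac{83}{4} = -1162$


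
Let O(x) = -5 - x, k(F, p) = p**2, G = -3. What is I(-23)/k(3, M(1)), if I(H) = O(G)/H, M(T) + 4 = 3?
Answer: 2/23 ≈ 0.086957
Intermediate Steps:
M(T) = -1 (M(T) = -4 + 3 = -1)
I(H) = -2/H (I(H) = (-5 - 1*(-3))/H = (-5 + 3)/H = -2/H)
I(-23)/k(3, M(1)) = (-2/(-23))/((-1)**2) = -2*(-1/23)/1 = (2/23)*1 = 2/23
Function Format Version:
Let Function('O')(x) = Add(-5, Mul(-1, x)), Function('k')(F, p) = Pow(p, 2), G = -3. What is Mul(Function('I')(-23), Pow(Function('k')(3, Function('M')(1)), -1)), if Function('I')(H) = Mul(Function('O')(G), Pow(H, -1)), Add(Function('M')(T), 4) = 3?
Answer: Rational(2, 23) ≈ 0.086957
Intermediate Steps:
Function('M')(T) = -1 (Function('M')(T) = Add(-4, 3) = -1)
Function('I')(H) = Mul(-2, Pow(H, -1)) (Function('I')(H) = Mul(Add(-5, Mul(-1, -3)), Pow(H, -1)) = Mul(Add(-5, 3), Pow(H, -1)) = Mul(-2, Pow(H, -1)))
Mul(Function('I')(-23), Pow(Function('k')(3, Function('M')(1)), -1)) = Mul(Mul(-2, Pow(-23, -1)), Pow(Pow(-1, 2), -1)) = Mul(Mul(-2, Rational(-1, 23)), Pow(1, -1)) = Mul(Rational(2, 23), 1) = Rational(2, 23)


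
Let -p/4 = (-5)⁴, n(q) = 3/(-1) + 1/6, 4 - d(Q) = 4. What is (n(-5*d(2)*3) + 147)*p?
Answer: -1081250/3 ≈ -3.6042e+5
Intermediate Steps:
d(Q) = 0 (d(Q) = 4 - 1*4 = 4 - 4 = 0)
n(q) = -17/6 (n(q) = 3*(-1) + 1*(⅙) = -3 + ⅙ = -17/6)
p = -2500 (p = -4*(-5)⁴ = -4*625 = -2500)
(n(-5*d(2)*3) + 147)*p = (-17/6 + 147)*(-2500) = (865/6)*(-2500) = -1081250/3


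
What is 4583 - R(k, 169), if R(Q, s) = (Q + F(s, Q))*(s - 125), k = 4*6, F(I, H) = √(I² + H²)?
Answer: 3527 - 44*√29137 ≈ -3983.6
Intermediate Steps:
F(I, H) = √(H² + I²)
k = 24
R(Q, s) = (-125 + s)*(Q + √(Q² + s²)) (R(Q, s) = (Q + √(Q² + s²))*(s - 125) = (Q + √(Q² + s²))*(-125 + s) = (-125 + s)*(Q + √(Q² + s²)))
4583 - R(k, 169) = 4583 - (-125*24 - 125*√(24² + 169²) + 24*169 + 169*√(24² + 169²)) = 4583 - (-3000 - 125*√(576 + 28561) + 4056 + 169*√(576 + 28561)) = 4583 - (-3000 - 125*√29137 + 4056 + 169*√29137) = 4583 - (1056 + 44*√29137) = 4583 + (-1056 - 44*√29137) = 3527 - 44*√29137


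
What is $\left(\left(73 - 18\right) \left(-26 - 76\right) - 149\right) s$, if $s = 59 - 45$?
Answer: $-80626$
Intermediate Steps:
$s = 14$
$\left(\left(73 - 18\right) \left(-26 - 76\right) - 149\right) s = \left(\left(73 - 18\right) \left(-26 - 76\right) - 149\right) 14 = \left(55 \left(-102\right) - 149\right) 14 = \left(-5610 - 149\right) 14 = \left(-5759\right) 14 = -80626$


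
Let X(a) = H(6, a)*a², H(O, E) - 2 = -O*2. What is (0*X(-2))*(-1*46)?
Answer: 0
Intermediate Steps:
H(O, E) = 2 - 2*O (H(O, E) = 2 - O*2 = 2 - 2*O)
X(a) = -10*a² (X(a) = (2 - 2*6)*a² = (2 - 12)*a² = -10*a²)
(0*X(-2))*(-1*46) = (0*(-10*(-2)²))*(-1*46) = (0*(-10*4))*(-46) = (0*(-40))*(-46) = 0*(-46) = 0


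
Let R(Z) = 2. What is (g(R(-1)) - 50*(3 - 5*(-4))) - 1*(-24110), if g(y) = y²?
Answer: 22964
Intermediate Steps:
(g(R(-1)) - 50*(3 - 5*(-4))) - 1*(-24110) = (2² - 50*(3 - 5*(-4))) - 1*(-24110) = (4 - 50*(3 + 20)) + 24110 = (4 - 50*23) + 24110 = (4 - 1150) + 24110 = -1146 + 24110 = 22964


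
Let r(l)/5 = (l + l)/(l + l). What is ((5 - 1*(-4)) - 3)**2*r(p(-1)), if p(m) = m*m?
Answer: 180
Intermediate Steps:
p(m) = m**2
r(l) = 5 (r(l) = 5*((l + l)/(l + l)) = 5*((2*l)/((2*l))) = 5*((2*l)*(1/(2*l))) = 5*1 = 5)
((5 - 1*(-4)) - 3)**2*r(p(-1)) = ((5 - 1*(-4)) - 3)**2*5 = ((5 + 4) - 3)**2*5 = (9 - 3)**2*5 = 6**2*5 = 36*5 = 180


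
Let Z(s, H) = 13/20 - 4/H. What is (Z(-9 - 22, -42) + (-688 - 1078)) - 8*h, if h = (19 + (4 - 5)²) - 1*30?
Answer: -707807/420 ≈ -1685.3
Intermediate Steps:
Z(s, H) = 13/20 - 4/H (Z(s, H) = 13*(1/20) - 4/H = 13/20 - 4/H)
h = -10 (h = (19 + (-1)²) - 30 = (19 + 1) - 30 = 20 - 30 = -10)
(Z(-9 - 22, -42) + (-688 - 1078)) - 8*h = ((13/20 - 4/(-42)) + (-688 - 1078)) - 8*(-10) = ((13/20 - 4*(-1/42)) - 1766) + 80 = ((13/20 + 2/21) - 1766) + 80 = (313/420 - 1766) + 80 = -741407/420 + 80 = -707807/420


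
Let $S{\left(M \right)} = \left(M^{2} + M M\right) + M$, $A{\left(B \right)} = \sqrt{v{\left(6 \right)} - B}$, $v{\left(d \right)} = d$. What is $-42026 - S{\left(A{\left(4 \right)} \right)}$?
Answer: $-42030 - \sqrt{2} \approx -42031.0$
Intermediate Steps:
$A{\left(B \right)} = \sqrt{6 - B}$
$S{\left(M \right)} = M + 2 M^{2}$ ($S{\left(M \right)} = \left(M^{2} + M^{2}\right) + M = 2 M^{2} + M = M + 2 M^{2}$)
$-42026 - S{\left(A{\left(4 \right)} \right)} = -42026 - \sqrt{6 - 4} \left(1 + 2 \sqrt{6 - 4}\right) = -42026 - \sqrt{2} \left(1 + 2 \sqrt{2}\right)$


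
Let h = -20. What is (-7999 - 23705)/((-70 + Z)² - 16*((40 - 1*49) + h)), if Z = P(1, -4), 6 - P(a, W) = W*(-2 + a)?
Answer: -1321/212 ≈ -6.2311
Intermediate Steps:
P(a, W) = 6 - W*(-2 + a)
Z = 2 (Z = 6 + 2*(-4) - 1*(-4)*1 = 6 - 8 + 4 = 2)
(-7999 - 23705)/((-70 + Z)² - 16*((40 - 1*49) + h)) = (-7999 - 23705)/((-70 + 2)² - 16*((40 - 1*49) - 20)) = -31704/((-68)² - 16*((40 - 49) - 20)) = -31704/(4624 - 16*(-9 - 20)) = -31704/(4624 - 16*(-29)) = -31704/(4624 + 464) = -31704/5088 = -31704*1/5088 = -1321/212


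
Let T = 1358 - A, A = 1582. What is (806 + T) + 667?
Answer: 1249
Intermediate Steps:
T = -224 (T = 1358 - 1*1582 = 1358 - 1582 = -224)
(806 + T) + 667 = (806 - 224) + 667 = 582 + 667 = 1249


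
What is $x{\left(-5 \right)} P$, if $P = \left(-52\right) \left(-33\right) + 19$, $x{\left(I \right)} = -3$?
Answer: $-5205$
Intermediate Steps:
$P = 1735$ ($P = 1716 + 19 = 1735$)
$x{\left(-5 \right)} P = \left(-3\right) 1735 = -5205$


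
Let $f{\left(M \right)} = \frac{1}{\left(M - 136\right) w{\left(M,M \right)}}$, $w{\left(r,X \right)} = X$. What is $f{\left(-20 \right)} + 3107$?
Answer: $\frac{9693841}{3120} \approx 3107.0$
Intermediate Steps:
$f{\left(M \right)} = \frac{1}{M \left(-136 + M\right)}$ ($f{\left(M \right)} = \frac{1}{\left(M - 136\right) M} = \frac{1}{\left(-136 + M\right) M} = \frac{1}{M \left(-136 + M\right)}$)
$f{\left(-20 \right)} + 3107 = \frac{1}{\left(-20\right) \left(-136 - 20\right)} + 3107 = - \frac{1}{20 \left(-156\right)} + 3107 = \left(- \frac{1}{20}\right) \left(- \frac{1}{156}\right) + 3107 = \frac{1}{3120} + 3107 = \frac{9693841}{3120}$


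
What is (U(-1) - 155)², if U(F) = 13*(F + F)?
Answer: 32761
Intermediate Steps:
U(F) = 26*F (U(F) = 13*(2*F) = 26*F)
(U(-1) - 155)² = (26*(-1) - 155)² = (-26 - 155)² = (-181)² = 32761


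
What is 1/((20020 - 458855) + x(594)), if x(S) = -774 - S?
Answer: -1/440203 ≈ -2.2717e-6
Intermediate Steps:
1/((20020 - 458855) + x(594)) = 1/((20020 - 458855) + (-774 - 1*594)) = 1/(-438835 + (-774 - 594)) = 1/(-438835 - 1368) = 1/(-440203) = -1/440203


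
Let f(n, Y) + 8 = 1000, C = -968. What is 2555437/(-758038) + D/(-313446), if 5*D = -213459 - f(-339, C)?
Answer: -960598880593/297004973685 ≈ -3.2343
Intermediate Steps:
f(n, Y) = 992 (f(n, Y) = -8 + 1000 = 992)
D = -214451/5 (D = (-213459 - 1*992)/5 = (-213459 - 992)/5 = (1/5)*(-214451) = -214451/5 ≈ -42890.)
2555437/(-758038) + D/(-313446) = 2555437/(-758038) - 214451/5/(-313446) = 2555437*(-1/758038) - 214451/5*(-1/313446) = -2555437/758038 + 214451/1567230 = -960598880593/297004973685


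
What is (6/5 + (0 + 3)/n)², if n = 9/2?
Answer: 784/225 ≈ 3.4844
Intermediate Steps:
n = 9/2 (n = 9*(½) = 9/2 ≈ 4.5000)
(6/5 + (0 + 3)/n)² = (6/5 + (0 + 3)/(9/2))² = (6*(⅕) + 3*(2/9))² = (6/5 + ⅔)² = (28/15)² = 784/225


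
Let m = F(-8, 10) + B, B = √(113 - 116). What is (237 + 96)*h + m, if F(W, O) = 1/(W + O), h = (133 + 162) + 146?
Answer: 293707/2 + I*√3 ≈ 1.4685e+5 + 1.732*I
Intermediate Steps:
B = I*√3 (B = √(-3) = I*√3 ≈ 1.732*I)
h = 441 (h = 295 + 146 = 441)
F(W, O) = 1/(O + W)
m = ½ + I*√3 (m = 1/(10 - 8) + I*√3 = 1/2 + I*√3 = ½ + I*√3 ≈ 0.5 + 1.732*I)
(237 + 96)*h + m = (237 + 96)*441 + (½ + I*√3) = 333*441 + (½ + I*√3) = 146853 + (½ + I*√3) = 293707/2 + I*√3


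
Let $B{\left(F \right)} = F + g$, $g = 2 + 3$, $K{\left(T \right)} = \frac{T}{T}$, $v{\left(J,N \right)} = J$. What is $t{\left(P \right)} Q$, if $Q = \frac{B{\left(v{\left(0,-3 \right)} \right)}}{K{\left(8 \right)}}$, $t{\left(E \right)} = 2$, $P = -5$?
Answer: $10$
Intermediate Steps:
$K{\left(T \right)} = 1$
$g = 5$
$B{\left(F \right)} = 5 + F$ ($B{\left(F \right)} = F + 5 = 5 + F$)
$Q = 5$ ($Q = \frac{5 + 0}{1} = 5 \cdot 1 = 5$)
$t{\left(P \right)} Q = 2 \cdot 5 = 10$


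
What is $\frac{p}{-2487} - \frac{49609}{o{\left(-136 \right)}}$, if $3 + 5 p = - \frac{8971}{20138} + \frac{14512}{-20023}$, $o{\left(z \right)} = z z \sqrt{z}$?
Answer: $\frac{560512837}{1671360056230} + \frac{49609 i \sqrt{34}}{1257728} \approx 0.00033536 + 0.22999 i$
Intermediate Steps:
$o{\left(z \right)} = z^{\frac{5}{2}}$ ($o{\left(z \right)} = z^{2} \sqrt{z} = z^{\frac{5}{2}}$)
$p = - \frac{1681538511}{2016115870}$ ($p = - \frac{3}{5} + \frac{- \frac{8971}{20138} + \frac{14512}{-20023}}{5} = - \frac{3}{5} + \frac{\left(-8971\right) \frac{1}{20138} + 14512 \left(- \frac{1}{20023}\right)}{5} = - \frac{3}{5} + \frac{- \frac{8971}{20138} - \frac{14512}{20023}}{5} = - \frac{3}{5} + \frac{1}{5} \left(- \frac{471868989}{403223174}\right) = - \frac{3}{5} - \frac{471868989}{2016115870} = - \frac{1681538511}{2016115870} \approx -0.83405$)
$\frac{p}{-2487} - \frac{49609}{o{\left(-136 \right)}} = - \frac{1681538511}{2016115870 \left(-2487\right)} - \frac{49609}{\left(-136\right)^{\frac{5}{2}}} = \left(- \frac{1681538511}{2016115870}\right) \left(- \frac{1}{2487}\right) - \frac{49609}{36992 i \sqrt{34}} = \frac{560512837}{1671360056230} - 49609 \left(- \frac{i \sqrt{34}}{1257728}\right) = \frac{560512837}{1671360056230} + \frac{49609 i \sqrt{34}}{1257728}$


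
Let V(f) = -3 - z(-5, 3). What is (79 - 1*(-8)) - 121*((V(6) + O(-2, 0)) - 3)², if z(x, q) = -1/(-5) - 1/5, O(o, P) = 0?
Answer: -4269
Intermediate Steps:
z(x, q) = 0 (z(x, q) = -1*(-⅕) - 1*⅕ = ⅕ - ⅕ = 0)
V(f) = -3 (V(f) = -3 - 1*0 = -3 + 0 = -3)
(79 - 1*(-8)) - 121*((V(6) + O(-2, 0)) - 3)² = (79 - 1*(-8)) - 121*((-3 + 0) - 3)² = (79 + 8) - 121*(-3 - 3)² = 87 - 121*(-6)² = 87 - 121*36 = 87 - 4356 = -4269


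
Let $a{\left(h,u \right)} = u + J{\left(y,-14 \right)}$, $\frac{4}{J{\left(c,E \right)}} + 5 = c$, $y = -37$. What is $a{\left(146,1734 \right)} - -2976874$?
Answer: $\frac{62550766}{21} \approx 2.9786 \cdot 10^{6}$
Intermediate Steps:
$J{\left(c,E \right)} = \frac{4}{-5 + c}$
$a{\left(h,u \right)} = - \frac{2}{21} + u$ ($a{\left(h,u \right)} = u + \frac{4}{-5 - 37} = u + \frac{4}{-42} = u + 4 \left(- \frac{1}{42}\right) = u - \frac{2}{21} = - \frac{2}{21} + u$)
$a{\left(146,1734 \right)} - -2976874 = \left(- \frac{2}{21} + 1734\right) - -2976874 = \frac{36412}{21} + 2976874 = \frac{62550766}{21}$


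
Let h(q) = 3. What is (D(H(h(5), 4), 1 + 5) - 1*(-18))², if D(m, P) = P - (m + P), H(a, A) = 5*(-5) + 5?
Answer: 1444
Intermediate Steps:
H(a, A) = -20 (H(a, A) = -25 + 5 = -20)
D(m, P) = -m (D(m, P) = P - (P + m) = P + (-P - m) = -m)
(D(H(h(5), 4), 1 + 5) - 1*(-18))² = (-1*(-20) - 1*(-18))² = (20 + 18)² = 38² = 1444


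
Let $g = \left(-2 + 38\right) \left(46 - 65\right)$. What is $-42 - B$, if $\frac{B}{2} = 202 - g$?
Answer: $-1814$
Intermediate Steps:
$g = -684$ ($g = 36 \left(-19\right) = -684$)
$B = 1772$ ($B = 2 \left(202 - -684\right) = 2 \left(202 + 684\right) = 2 \cdot 886 = 1772$)
$-42 - B = -42 - 1772 = -1814$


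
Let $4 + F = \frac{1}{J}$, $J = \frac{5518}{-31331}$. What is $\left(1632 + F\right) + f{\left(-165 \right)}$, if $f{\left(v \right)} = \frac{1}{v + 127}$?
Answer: $\frac{85042364}{52421} \approx 1622.3$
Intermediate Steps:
$J = - \frac{5518}{31331}$ ($J = 5518 \left(- \frac{1}{31331}\right) = - \frac{5518}{31331} \approx -0.17612$)
$f{\left(v \right)} = \frac{1}{127 + v}$
$F = - \frac{53403}{5518}$ ($F = -4 + \frac{1}{- \frac{5518}{31331}} = -4 - \frac{31331}{5518} = - \frac{53403}{5518} \approx -9.678$)
$\left(1632 + F\right) + f{\left(-165 \right)} = \left(1632 - \frac{53403}{5518}\right) + \frac{1}{127 - 165} = \frac{8951973}{5518} + \frac{1}{-38} = \frac{8951973}{5518} - \frac{1}{38} = \frac{85042364}{52421}$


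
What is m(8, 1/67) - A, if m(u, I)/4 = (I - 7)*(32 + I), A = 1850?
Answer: -12320090/4489 ≈ -2744.5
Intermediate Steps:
m(u, I) = 4*(-7 + I)*(32 + I) (m(u, I) = 4*((I - 7)*(32 + I)) = 4*((-7 + I)*(32 + I)) = 4*(-7 + I)*(32 + I))
m(8, 1/67) - A = (-896 + 4*(1/67)² + 100/67) - 1*1850 = (-896 + 4*(1/67)² + 100*(1/67)) - 1850 = (-896 + 4*(1/4489) + 100/67) - 1850 = (-896 + 4/4489 + 100/67) - 1850 = -4015440/4489 - 1850 = -12320090/4489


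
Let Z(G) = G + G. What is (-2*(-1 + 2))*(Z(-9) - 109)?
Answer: 254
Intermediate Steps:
Z(G) = 2*G
(-2*(-1 + 2))*(Z(-9) - 109) = (-2*(-1 + 2))*(2*(-9) - 109) = (-2*1)*(-18 - 109) = -2*(-127) = 254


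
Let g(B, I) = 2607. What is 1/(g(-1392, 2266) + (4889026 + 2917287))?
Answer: 1/7808920 ≈ 1.2806e-7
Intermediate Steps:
1/(g(-1392, 2266) + (4889026 + 2917287)) = 1/(2607 + (4889026 + 2917287)) = 1/(2607 + 7806313) = 1/7808920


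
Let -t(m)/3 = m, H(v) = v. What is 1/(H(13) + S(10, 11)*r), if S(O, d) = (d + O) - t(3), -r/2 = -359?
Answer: 1/21553 ≈ 4.6397e-5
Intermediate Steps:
r = 718 (r = -2*(-359) = 718)
t(m) = -3*m
S(O, d) = 9 + O + d (S(O, d) = (d + O) - (-3)*3 = (O + d) - 1*(-9) = (O + d) + 9 = 9 + O + d)
1/(H(13) + S(10, 11)*r) = 1/(13 + (9 + 10 + 11)*718) = 1/(13 + 30*718) = 1/(13 + 21540) = 1/21553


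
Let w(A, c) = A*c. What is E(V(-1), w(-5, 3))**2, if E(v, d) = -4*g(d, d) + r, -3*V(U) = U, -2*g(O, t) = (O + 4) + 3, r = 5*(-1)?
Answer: 441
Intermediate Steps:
r = -5
g(O, t) = -7/2 - O/2 (g(O, t) = -((O + 4) + 3)/2 = -((4 + O) + 3)/2 = -(7 + O)/2 = -7/2 - O/2)
V(U) = -U/3
E(v, d) = 9 + 2*d (E(v, d) = -4*(-7/2 - d/2) - 5 = (14 + 2*d) - 5 = 9 + 2*d)
E(V(-1), w(-5, 3))**2 = (9 + 2*(-5*3))**2 = (9 + 2*(-15))**2 = (9 - 30)**2 = (-21)**2 = 441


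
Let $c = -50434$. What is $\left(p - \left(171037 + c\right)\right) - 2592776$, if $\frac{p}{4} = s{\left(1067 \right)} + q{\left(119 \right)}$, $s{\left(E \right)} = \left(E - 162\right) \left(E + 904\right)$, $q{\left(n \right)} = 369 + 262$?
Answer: $4424165$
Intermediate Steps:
$q{\left(n \right)} = 631$
$s{\left(E \right)} = \left(-162 + E\right) \left(904 + E\right)$
$p = 7137544$ ($p = 4 \left(\left(-146448 + 1067^{2} + 742 \cdot 1067\right) + 631\right) = 4 \left(\left(-146448 + 1138489 + 791714\right) + 631\right) = 4 \left(1783755 + 631\right) = 4 \cdot 1784386 = 7137544$)
$\left(p - \left(171037 + c\right)\right) - 2592776 = \left(7137544 - 120603\right) - 2592776 = 7016941 - 2592776 = 4424165$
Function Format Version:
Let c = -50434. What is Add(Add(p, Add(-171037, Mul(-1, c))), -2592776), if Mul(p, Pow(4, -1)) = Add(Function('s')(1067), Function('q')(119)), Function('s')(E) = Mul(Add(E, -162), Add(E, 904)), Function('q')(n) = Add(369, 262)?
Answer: 4424165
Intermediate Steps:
Function('q')(n) = 631
Function('s')(E) = Mul(Add(-162, E), Add(904, E))
p = 7137544 (p = Mul(4, Add(Add(-146448, Pow(1067, 2), Mul(742, 1067)), 631)) = Mul(4, Add(Add(-146448, 1138489, 791714), 631)) = Mul(4, Add(1783755, 631)) = Mul(4, 1784386) = 7137544)
Add(Add(p, Add(-171037, Mul(-1, c))), -2592776) = Add(Add(7137544, Add(-171037, Mul(-1, -50434))), -2592776) = Add(Add(7137544, Add(-171037, 50434)), -2592776) = Add(Add(7137544, -120603), -2592776) = Add(7016941, -2592776) = 4424165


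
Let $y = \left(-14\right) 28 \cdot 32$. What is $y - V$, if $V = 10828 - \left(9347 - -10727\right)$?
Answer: $-3298$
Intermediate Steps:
$y = -12544$ ($y = \left(-392\right) 32 = -12544$)
$V = -9246$ ($V = 10828 - \left(9347 + 10727\right) = 10828 - 20074 = -9246$)
$y - V = -12544 - -9246 = -12544 + 9246 = -3298$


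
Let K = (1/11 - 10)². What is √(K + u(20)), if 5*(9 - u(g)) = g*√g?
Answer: √(12970 - 968*√5)/11 ≈ 9.4500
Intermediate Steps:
u(g) = 9 - g^(3/2)/5 (u(g) = 9 - g*√g/5 = 9 - g^(3/2)/5)
K = 11881/121 (K = (1/11 - 10)² = (-109/11)² = 11881/121 ≈ 98.190)
√(K + u(20)) = √(11881/121 + (9 - 8*√5)) = √(12970/121 - 8*√5)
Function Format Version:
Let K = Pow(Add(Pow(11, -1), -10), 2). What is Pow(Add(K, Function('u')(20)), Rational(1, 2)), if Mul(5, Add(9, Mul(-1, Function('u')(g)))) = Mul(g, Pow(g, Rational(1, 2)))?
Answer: Mul(Rational(1, 11), Pow(Add(12970, Mul(-968, Pow(5, Rational(1, 2)))), Rational(1, 2))) ≈ 9.4500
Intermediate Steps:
Function('u')(g) = Add(9, Mul(Rational(-1, 5), Pow(g, Rational(3, 2)))) (Function('u')(g) = Add(9, Mul(Rational(-1, 5), Mul(g, Pow(g, Rational(1, 2))))) = Add(9, Mul(Rational(-1, 5), Pow(g, Rational(3, 2)))))
K = Rational(11881, 121) (K = Pow(Add(Rational(1, 11), -10), 2) = Pow(Rational(-109, 11), 2) = Rational(11881, 121) ≈ 98.190)
Pow(Add(K, Function('u')(20)), Rational(1, 2)) = Pow(Add(Rational(11881, 121), Add(9, Mul(Rational(-1, 5), Pow(20, Rational(3, 2))))), Rational(1, 2)) = Pow(Add(Rational(11881, 121), Add(9, Mul(Rational(-1, 5), Mul(40, Pow(5, Rational(1, 2)))))), Rational(1, 2)) = Pow(Add(Rational(11881, 121), Add(9, Mul(-8, Pow(5, Rational(1, 2))))), Rational(1, 2)) = Pow(Add(Rational(12970, 121), Mul(-8, Pow(5, Rational(1, 2)))), Rational(1, 2))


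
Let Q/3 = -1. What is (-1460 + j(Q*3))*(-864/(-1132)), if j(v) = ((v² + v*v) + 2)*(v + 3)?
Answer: -527904/283 ≈ -1865.4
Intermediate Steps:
Q = -3 (Q = 3*(-1) = -3)
j(v) = (2 + 2*v²)*(3 + v) (j(v) = ((v² + v²) + 2)*(3 + v) = (2*v² + 2)*(3 + v) = (2 + 2*v²)*(3 + v))
(-1460 + j(Q*3))*(-864/(-1132)) = (-1460 + (6 + 2*(-3*3) + 2*(-3*3)³ + 6*(-3*3)²))*(-864/(-1132)) = (-1460 + (6 + 2*(-9) + 2*(-9)³ + 6*(-9)²))*(-864*(-1/1132)) = (-1460 + (6 - 18 + 2*(-729) + 6*81))*(216/283) = (-1460 + (6 - 18 - 1458 + 486))*(216/283) = (-1460 - 984)*(216/283) = -2444*216/283 = -527904/283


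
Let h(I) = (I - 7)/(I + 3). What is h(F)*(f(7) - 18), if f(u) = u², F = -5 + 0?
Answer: 186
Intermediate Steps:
F = -5
h(I) = (-7 + I)/(3 + I)
h(F)*(f(7) - 18) = ((-7 - 5)/(3 - 5))*(7² - 18) = (-12/(-2))*(49 - 18) = -½*(-12)*31 = 6*31 = 186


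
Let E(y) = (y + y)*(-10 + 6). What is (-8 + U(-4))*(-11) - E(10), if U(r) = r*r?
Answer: -8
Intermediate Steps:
U(r) = r²
E(y) = -8*y (E(y) = (2*y)*(-4) = -8*y)
(-8 + U(-4))*(-11) - E(10) = (-8 + (-4)²)*(-11) - (-8)*10 = (-8 + 16)*(-11) - 1*(-80) = 8*(-11) + 80 = -88 + 80 = -8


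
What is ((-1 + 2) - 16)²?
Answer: 225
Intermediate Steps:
((-1 + 2) - 16)² = (1 - 16)² = (-15)² = 225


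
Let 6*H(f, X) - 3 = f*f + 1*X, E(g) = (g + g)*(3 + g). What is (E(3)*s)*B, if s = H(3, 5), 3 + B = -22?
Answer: -2550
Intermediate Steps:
B = -25 (B = -3 - 22 = -25)
E(g) = 2*g*(3 + g) (E(g) = (2*g)*(3 + g) = 2*g*(3 + g))
H(f, X) = ½ + X/6 + f²/6 (H(f, X) = ½ + (f*f + 1*X)/6 = ½ + (f² + X)/6 = ½ + (X + f²)/6 = ½ + (X/6 + f²/6) = ½ + X/6 + f²/6)
s = 17/6 (s = ½ + (⅙)*5 + (⅙)*3² = ½ + ⅚ + (⅙)*9 = ½ + ⅚ + 3/2 = 17/6 ≈ 2.8333)
(E(3)*s)*B = ((2*3*(3 + 3))*(17/6))*(-25) = ((2*3*6)*(17/6))*(-25) = (36*(17/6))*(-25) = 102*(-25) = -2550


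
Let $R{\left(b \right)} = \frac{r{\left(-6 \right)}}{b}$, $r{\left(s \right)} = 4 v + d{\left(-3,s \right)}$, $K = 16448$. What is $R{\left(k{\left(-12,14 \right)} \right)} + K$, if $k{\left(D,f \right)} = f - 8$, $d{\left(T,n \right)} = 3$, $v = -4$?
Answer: $\frac{98675}{6} \approx 16446.0$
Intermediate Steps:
$k{\left(D,f \right)} = -8 + f$ ($k{\left(D,f \right)} = f - 8 = -8 + f$)
$r{\left(s \right)} = -13$ ($r{\left(s \right)} = 4 \left(-4\right) + 3 = -16 + 3 = -13$)
$R{\left(b \right)} = - \frac{13}{b}$
$R{\left(k{\left(-12,14 \right)} \right)} + K = - \frac{13}{-8 + 14} + 16448 = - \frac{13}{6} + 16448 = \frac{98675}{6}$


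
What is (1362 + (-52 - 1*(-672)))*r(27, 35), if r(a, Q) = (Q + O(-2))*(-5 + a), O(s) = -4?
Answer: 1351724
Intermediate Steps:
r(a, Q) = (-5 + a)*(-4 + Q) (r(a, Q) = (Q - 4)*(-5 + a) = (-4 + Q)*(-5 + a) = (-5 + a)*(-4 + Q))
(1362 + (-52 - 1*(-672)))*r(27, 35) = (1362 + (-52 - 1*(-672)))*(20 - 5*35 - 4*27 + 35*27) = (1362 + (-52 + 672))*(20 - 175 - 108 + 945) = (1362 + 620)*682 = 1982*682 = 1351724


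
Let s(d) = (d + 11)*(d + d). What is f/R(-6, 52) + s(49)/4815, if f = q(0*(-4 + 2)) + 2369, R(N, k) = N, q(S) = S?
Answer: -84233/214 ≈ -393.61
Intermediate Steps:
s(d) = 2*d*(11 + d) (s(d) = (11 + d)*(2*d) = 2*d*(11 + d))
f = 2369 (f = 0*(-4 + 2) + 2369 = 0*(-2) + 2369 = 0 + 2369 = 2369)
f/R(-6, 52) + s(49)/4815 = 2369/(-6) + (2*49*(11 + 49))/4815 = 2369*(-⅙) + (2*49*60)*(1/4815) = -2369/6 + 5880*(1/4815) = -2369/6 + 392/321 = -84233/214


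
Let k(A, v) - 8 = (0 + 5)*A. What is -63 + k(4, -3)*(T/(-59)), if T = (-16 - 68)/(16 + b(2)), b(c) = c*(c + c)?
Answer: -3619/59 ≈ -61.339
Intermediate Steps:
b(c) = 2*c**2 (b(c) = c*(2*c) = 2*c**2)
k(A, v) = 8 + 5*A (k(A, v) = 8 + (0 + 5)*A = 8 + 5*A)
T = -7/2 (T = (-16 - 68)/(16 + 2*2**2) = -84/(16 + 2*4) = -84/(16 + 8) = -84/24 = -84*1/24 = -7/2 ≈ -3.5000)
-63 + k(4, -3)*(T/(-59)) = -63 + (8 + 5*4)*(-7/2/(-59)) = -63 + (8 + 20)*(-7/2*(-1/59)) = -63 + 28*(7/118) = -63 + 98/59 = -3619/59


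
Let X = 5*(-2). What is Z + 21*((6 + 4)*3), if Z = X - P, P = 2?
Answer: 618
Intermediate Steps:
X = -10
Z = -12 (Z = -10 - 1*2 = -10 - 2 = -12)
Z + 21*((6 + 4)*3) = -12 + 21*((6 + 4)*3) = -12 + 21*(10*3) = -12 + 21*30 = -12 + 630 = 618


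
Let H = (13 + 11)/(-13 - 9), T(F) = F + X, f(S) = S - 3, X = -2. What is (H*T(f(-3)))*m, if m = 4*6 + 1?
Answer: 2400/11 ≈ 218.18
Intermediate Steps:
f(S) = -3 + S
T(F) = -2 + F (T(F) = F - 2 = -2 + F)
m = 25 (m = 24 + 1 = 25)
H = -12/11 (H = 24/(-22) = 24*(-1/22) = -12/11 ≈ -1.0909)
(H*T(f(-3)))*m = -12*(-2 + (-3 - 3))/11*25 = -12*(-2 - 6)/11*25 = -12/11*(-8)*25 = (96/11)*25 = 2400/11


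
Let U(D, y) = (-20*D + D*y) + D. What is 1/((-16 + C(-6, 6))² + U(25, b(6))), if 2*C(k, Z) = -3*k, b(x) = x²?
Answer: 1/474 ≈ 0.0021097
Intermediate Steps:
C(k, Z) = -3*k/2 (C(k, Z) = (-3*k)/2 = -3*k/2)
U(D, y) = -19*D + D*y
1/((-16 + C(-6, 6))² + U(25, b(6))) = 1/((-16 - 3/2*(-6))² + 25*(-19 + 6²)) = 1/((-16 + 9)² + 25*(-19 + 36)) = 1/((-7)² + 25*17) = 1/(49 + 425) = 1/474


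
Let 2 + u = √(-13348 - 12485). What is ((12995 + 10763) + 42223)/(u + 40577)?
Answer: 892393025/548785486 - 65981*I*√25833/1646356458 ≈ 1.6261 - 0.0064414*I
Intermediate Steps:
u = -2 + I*√25833 (u = -2 + √(-13348 - 12485) = -2 + √(-25833) = -2 + I*√25833 ≈ -2.0 + 160.73*I)
((12995 + 10763) + 42223)/(u + 40577) = ((12995 + 10763) + 42223)/((-2 + I*√25833) + 40577) = (23758 + 42223)/(40575 + I*√25833) = 65981/(40575 + I*√25833)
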